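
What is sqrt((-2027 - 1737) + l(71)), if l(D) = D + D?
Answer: I*sqrt(3622) ≈ 60.183*I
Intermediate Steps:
l(D) = 2*D
sqrt((-2027 - 1737) + l(71)) = sqrt((-2027 - 1737) + 2*71) = sqrt(-3764 + 142) = sqrt(-3622) = I*sqrt(3622)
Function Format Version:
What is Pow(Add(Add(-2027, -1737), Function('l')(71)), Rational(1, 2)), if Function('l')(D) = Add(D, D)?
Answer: Mul(I, Pow(3622, Rational(1, 2))) ≈ Mul(60.183, I)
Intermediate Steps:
Function('l')(D) = Mul(2, D)
Pow(Add(Add(-2027, -1737), Function('l')(71)), Rational(1, 2)) = Pow(Add(Add(-2027, -1737), Mul(2, 71)), Rational(1, 2)) = Pow(Add(-3764, 142), Rational(1, 2)) = Pow(-3622, Rational(1, 2)) = Mul(I, Pow(3622, Rational(1, 2)))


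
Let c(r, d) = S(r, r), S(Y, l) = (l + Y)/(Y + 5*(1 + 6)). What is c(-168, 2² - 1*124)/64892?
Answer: 12/308237 ≈ 3.8931e-5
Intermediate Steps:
S(Y, l) = (Y + l)/(35 + Y) (S(Y, l) = (Y + l)/(Y + 5*7) = (Y + l)/(Y + 35) = (Y + l)/(35 + Y))
c(r, d) = 2*r/(35 + r) (c(r, d) = (r + r)/(35 + r) = (2*r)/(35 + r) = 2*r/(35 + r))
c(-168, 2² - 1*124)/64892 = (2*(-168)/(35 - 168))/64892 = (2*(-168)/(-133))*(1/64892) = (2*(-168)*(-1/133))*(1/64892) = (48/19)*(1/64892) = 12/308237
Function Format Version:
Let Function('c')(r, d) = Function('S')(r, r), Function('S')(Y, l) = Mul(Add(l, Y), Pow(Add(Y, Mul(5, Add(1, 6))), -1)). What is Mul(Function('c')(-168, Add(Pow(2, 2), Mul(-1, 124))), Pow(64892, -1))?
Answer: Rational(12, 308237) ≈ 3.8931e-5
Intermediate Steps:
Function('S')(Y, l) = Mul(Pow(Add(35, Y), -1), Add(Y, l)) (Function('S')(Y, l) = Mul(Add(Y, l), Pow(Add(Y, Mul(5, 7)), -1)) = Mul(Add(Y, l), Pow(Add(Y, 35), -1)) = Mul(Add(Y, l), Pow(Add(35, Y), -1)) = Mul(Pow(Add(35, Y), -1), Add(Y, l)))
Function('c')(r, d) = Mul(2, r, Pow(Add(35, r), -1)) (Function('c')(r, d) = Mul(Pow(Add(35, r), -1), Add(r, r)) = Mul(Pow(Add(35, r), -1), Mul(2, r)) = Mul(2, r, Pow(Add(35, r), -1)))
Mul(Function('c')(-168, Add(Pow(2, 2), Mul(-1, 124))), Pow(64892, -1)) = Mul(Mul(2, -168, Pow(Add(35, -168), -1)), Pow(64892, -1)) = Mul(Mul(2, -168, Pow(-133, -1)), Rational(1, 64892)) = Mul(Mul(2, -168, Rational(-1, 133)), Rational(1, 64892)) = Mul(Rational(48, 19), Rational(1, 64892)) = Rational(12, 308237)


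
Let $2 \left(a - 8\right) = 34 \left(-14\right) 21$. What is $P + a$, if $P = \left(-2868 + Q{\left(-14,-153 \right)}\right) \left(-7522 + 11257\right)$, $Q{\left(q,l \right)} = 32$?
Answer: $-10597450$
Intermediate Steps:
$P = -10592460$ ($P = \left(-2868 + 32\right) \left(-7522 + 11257\right) = \left(-2836\right) 3735 = -10592460$)
$a = -4990$ ($a = 8 + \frac{34 \left(-14\right) 21}{2} = 8 + \frac{\left(-476\right) 21}{2} = 8 + \frac{1}{2} \left(-9996\right) = 8 - 4998 = -4990$)
$P + a = -10592460 - 4990 = -10597450$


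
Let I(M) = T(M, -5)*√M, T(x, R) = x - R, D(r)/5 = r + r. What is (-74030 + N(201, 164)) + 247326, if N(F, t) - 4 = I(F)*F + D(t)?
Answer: 174940 + 41406*√201 ≈ 7.6197e+5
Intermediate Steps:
D(r) = 10*r (D(r) = 5*(r + r) = 5*(2*r) = 10*r)
I(M) = √M*(5 + M) (I(M) = (M - 1*(-5))*√M = (M + 5)*√M = (5 + M)*√M = √M*(5 + M))
N(F, t) = 4 + 10*t + F^(3/2)*(5 + F) (N(F, t) = 4 + ((√F*(5 + F))*F + 10*t) = 4 + (F^(3/2)*(5 + F) + 10*t) = 4 + (10*t + F^(3/2)*(5 + F)) = 4 + 10*t + F^(3/2)*(5 + F))
(-74030 + N(201, 164)) + 247326 = (-74030 + (4 + 10*164 + 201^(3/2)*(5 + 201))) + 247326 = (-74030 + (4 + 1640 + (201*√201)*206)) + 247326 = (-74030 + (4 + 1640 + 41406*√201)) + 247326 = (-74030 + (1644 + 41406*√201)) + 247326 = (-72386 + 41406*√201) + 247326 = 174940 + 41406*√201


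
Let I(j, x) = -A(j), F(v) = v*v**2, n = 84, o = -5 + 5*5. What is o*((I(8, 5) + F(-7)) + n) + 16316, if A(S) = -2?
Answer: 11176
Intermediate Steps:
o = 20 (o = -5 + 25 = 20)
F(v) = v**3
I(j, x) = 2 (I(j, x) = -1*(-2) = 2)
o*((I(8, 5) + F(-7)) + n) + 16316 = 20*((2 + (-7)**3) + 84) + 16316 = 20*((2 - 343) + 84) + 16316 = 20*(-341 + 84) + 16316 = 20*(-257) + 16316 = -5140 + 16316 = 11176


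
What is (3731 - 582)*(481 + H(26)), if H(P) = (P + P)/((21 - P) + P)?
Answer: 31971797/21 ≈ 1.5225e+6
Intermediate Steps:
H(P) = 2*P/21 (H(P) = (2*P)/21 = (2*P)*(1/21) = 2*P/21)
(3731 - 582)*(481 + H(26)) = (3731 - 582)*(481 + (2/21)*26) = 3149*(481 + 52/21) = 3149*(10153/21) = 31971797/21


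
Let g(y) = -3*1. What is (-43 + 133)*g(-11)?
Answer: -270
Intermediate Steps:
g(y) = -3
(-43 + 133)*g(-11) = (-43 + 133)*(-3) = 90*(-3) = -270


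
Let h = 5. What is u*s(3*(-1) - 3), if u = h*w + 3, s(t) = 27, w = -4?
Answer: -459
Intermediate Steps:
u = -17 (u = 5*(-4) + 3 = -20 + 3 = -17)
u*s(3*(-1) - 3) = -17*27 = -459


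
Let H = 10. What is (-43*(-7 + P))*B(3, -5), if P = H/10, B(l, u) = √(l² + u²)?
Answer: 258*√34 ≈ 1504.4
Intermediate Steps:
P = 1 (P = 10/10 = 10*(⅒) = 1)
(-43*(-7 + P))*B(3, -5) = (-43*(-7 + 1))*√(3² + (-5)²) = (-43*(-6))*√(9 + 25) = 258*√34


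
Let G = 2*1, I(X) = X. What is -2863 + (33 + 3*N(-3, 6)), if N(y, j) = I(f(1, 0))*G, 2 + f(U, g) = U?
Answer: -2836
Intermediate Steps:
f(U, g) = -2 + U
G = 2
N(y, j) = -2 (N(y, j) = (-2 + 1)*2 = -1*2 = -2)
-2863 + (33 + 3*N(-3, 6)) = -2863 + (33 + 3*(-2)) = -2863 + (33 - 6) = -2863 + 27 = -2836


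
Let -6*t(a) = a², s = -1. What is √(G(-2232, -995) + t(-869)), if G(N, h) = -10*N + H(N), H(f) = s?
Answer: I*√3727482/6 ≈ 321.78*I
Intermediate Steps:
H(f) = -1
t(a) = -a²/6
G(N, h) = -1 - 10*N (G(N, h) = -10*N - 1 = -1 - 10*N)
√(G(-2232, -995) + t(-869)) = √((-1 - 10*(-2232)) - ⅙*(-869)²) = √((-1 + 22320) - ⅙*755161) = √(22319 - 755161/6) = √(-621247/6) = I*√3727482/6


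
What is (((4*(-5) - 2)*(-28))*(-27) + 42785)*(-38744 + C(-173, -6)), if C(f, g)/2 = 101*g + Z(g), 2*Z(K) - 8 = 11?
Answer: -1044472361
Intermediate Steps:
Z(K) = 19/2 (Z(K) = 4 + (½)*11 = 4 + 11/2 = 19/2)
C(f, g) = 19 + 202*g (C(f, g) = 2*(101*g + 19/2) = 2*(19/2 + 101*g) = 19 + 202*g)
(((4*(-5) - 2)*(-28))*(-27) + 42785)*(-38744 + C(-173, -6)) = (((4*(-5) - 2)*(-28))*(-27) + 42785)*(-38744 + (19 + 202*(-6))) = (((-20 - 2)*(-28))*(-27) + 42785)*(-38744 + (19 - 1212)) = (-22*(-28)*(-27) + 42785)*(-38744 - 1193) = (616*(-27) + 42785)*(-39937) = (-16632 + 42785)*(-39937) = 26153*(-39937) = -1044472361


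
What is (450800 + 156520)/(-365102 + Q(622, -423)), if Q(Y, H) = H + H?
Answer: -151830/91487 ≈ -1.6596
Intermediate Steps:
Q(Y, H) = 2*H
(450800 + 156520)/(-365102 + Q(622, -423)) = (450800 + 156520)/(-365102 + 2*(-423)) = 607320/(-365102 - 846) = 607320/(-365948) = 607320*(-1/365948) = -151830/91487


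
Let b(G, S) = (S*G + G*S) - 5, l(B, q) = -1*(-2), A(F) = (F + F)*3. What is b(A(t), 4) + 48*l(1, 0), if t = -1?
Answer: 43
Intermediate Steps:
A(F) = 6*F (A(F) = (2*F)*3 = 6*F)
l(B, q) = 2
b(G, S) = -5 + 2*G*S (b(G, S) = (G*S + G*S) - 5 = 2*G*S - 5 = -5 + 2*G*S)
b(A(t), 4) + 48*l(1, 0) = (-5 + 2*(6*(-1))*4) + 48*2 = (-5 + 2*(-6)*4) + 96 = (-5 - 48) + 96 = -53 + 96 = 43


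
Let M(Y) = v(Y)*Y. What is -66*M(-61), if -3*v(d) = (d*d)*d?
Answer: 304608502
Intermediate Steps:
v(d) = -d**3/3 (v(d) = -d*d*d/3 = -d**2*d/3 = -d**3/3)
M(Y) = -Y**4/3 (M(Y) = (-Y**3/3)*Y = -Y**4/3)
-66*M(-61) = -(-22)*(-61)**4 = -(-22)*13845841 = -66*(-13845841/3) = 304608502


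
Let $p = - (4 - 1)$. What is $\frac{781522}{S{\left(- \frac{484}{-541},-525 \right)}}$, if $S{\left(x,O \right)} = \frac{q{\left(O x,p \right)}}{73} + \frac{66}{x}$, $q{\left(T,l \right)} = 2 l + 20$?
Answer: $\frac{1255124332}{118787} \approx 10566.0$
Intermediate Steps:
$p = -3$ ($p = \left(-1\right) 3 = -3$)
$q{\left(T,l \right)} = 20 + 2 l$
$S{\left(x,O \right)} = \frac{14}{73} + \frac{66}{x}$ ($S{\left(x,O \right)} = \frac{20 + 2 \left(-3\right)}{73} + \frac{66}{x} = \left(20 - 6\right) \frac{1}{73} + \frac{66}{x} = 14 \cdot \frac{1}{73} + \frac{66}{x} = \frac{14}{73} + \frac{66}{x}$)
$\frac{781522}{S{\left(- \frac{484}{-541},-525 \right)}} = \frac{781522}{\frac{14}{73} + \frac{66}{\left(-484\right) \frac{1}{-541}}} = \frac{781522}{\frac{14}{73} + \frac{66}{\left(-484\right) \left(- \frac{1}{541}\right)}} = \frac{781522}{\frac{14}{73} + \frac{66}{\frac{484}{541}}} = \frac{781522}{\frac{14}{73} + 66 \cdot \frac{541}{484}} = \frac{781522}{\frac{14}{73} + \frac{1623}{22}} = \frac{781522}{\frac{118787}{1606}} = 781522 \cdot \frac{1606}{118787} = \frac{1255124332}{118787}$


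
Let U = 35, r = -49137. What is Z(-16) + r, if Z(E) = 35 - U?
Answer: -49137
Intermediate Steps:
Z(E) = 0 (Z(E) = 35 - 1*35 = 35 - 35 = 0)
Z(-16) + r = 0 - 49137 = -49137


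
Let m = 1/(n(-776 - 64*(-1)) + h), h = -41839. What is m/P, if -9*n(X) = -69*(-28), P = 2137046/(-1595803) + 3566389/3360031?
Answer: 16085842649679/187889879558866499 ≈ 8.5613e-5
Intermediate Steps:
P = -1489286543059/5361947549893 (P = 2137046*(-1/1595803) + 3566389*(1/3360031) = -2137046/1595803 + 3566389/3360031 = -1489286543059/5361947549893 ≈ -0.27775)
n(X) = -644/3 (n(X) = -(-23)*(-28)/3 = -⅑*1932 = -644/3)
m = -3/126161 (m = 1/(-644/3 - 41839) = 1/(-126161/3) = -3/126161 ≈ -2.3779e-5)
m/P = -3/(126161*(-1489286543059/5361947549893)) = -3/126161*(-5361947549893/1489286543059) = 16085842649679/187889879558866499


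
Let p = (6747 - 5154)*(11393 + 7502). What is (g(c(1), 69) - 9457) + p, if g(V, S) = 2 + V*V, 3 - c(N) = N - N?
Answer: 30090289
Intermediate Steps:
c(N) = 3 (c(N) = 3 - (N - N) = 3 - 1*0 = 3 + 0 = 3)
g(V, S) = 2 + V**2
p = 30099735 (p = 1593*18895 = 30099735)
(g(c(1), 69) - 9457) + p = ((2 + 3**2) - 9457) + 30099735 = ((2 + 9) - 9457) + 30099735 = (11 - 9457) + 30099735 = -9446 + 30099735 = 30090289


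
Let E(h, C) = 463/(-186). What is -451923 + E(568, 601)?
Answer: -84058141/186 ≈ -4.5193e+5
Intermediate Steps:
E(h, C) = -463/186 (E(h, C) = 463*(-1/186) = -463/186)
-451923 + E(568, 601) = -451923 - 463/186 = -84058141/186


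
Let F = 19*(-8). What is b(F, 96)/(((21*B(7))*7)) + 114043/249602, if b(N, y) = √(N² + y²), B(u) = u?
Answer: 114043/249602 + 8*√505/1029 ≈ 0.63161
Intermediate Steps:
F = -152
b(F, 96)/(((21*B(7))*7)) + 114043/249602 = √((-152)² + 96²)/(((21*7)*7)) + 114043/249602 = √(23104 + 9216)/((147*7)) + 114043*(1/249602) = √32320/1029 + 114043/249602 = (8*√505)*(1/1029) + 114043/249602 = 8*√505/1029 + 114043/249602 = 114043/249602 + 8*√505/1029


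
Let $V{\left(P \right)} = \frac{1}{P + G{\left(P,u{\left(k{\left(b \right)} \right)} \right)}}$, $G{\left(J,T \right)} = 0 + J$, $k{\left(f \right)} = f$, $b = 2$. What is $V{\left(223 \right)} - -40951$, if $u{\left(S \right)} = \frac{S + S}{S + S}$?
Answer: $\frac{18264147}{446} \approx 40951.0$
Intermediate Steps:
$u{\left(S \right)} = 1$ ($u{\left(S \right)} = \frac{2 S}{2 S} = 2 S \frac{1}{2 S} = 1$)
$G{\left(J,T \right)} = J$
$V{\left(P \right)} = \frac{1}{2 P}$ ($V{\left(P \right)} = \frac{1}{P + P} = \frac{1}{2 P}$)
$V{\left(223 \right)} - -40951 = \frac{1}{2 \cdot 223} - -40951 = \frac{1}{2} \cdot \frac{1}{223} + 40951 = \frac{1}{446} + 40951 = \frac{18264147}{446}$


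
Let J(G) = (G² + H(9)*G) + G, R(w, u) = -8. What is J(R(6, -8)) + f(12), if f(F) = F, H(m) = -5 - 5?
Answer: 148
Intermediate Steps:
H(m) = -10
J(G) = G² - 9*G (J(G) = (G² - 10*G) + G = G² - 9*G)
J(R(6, -8)) + f(12) = -8*(-9 - 8) + 12 = -8*(-17) + 12 = 136 + 12 = 148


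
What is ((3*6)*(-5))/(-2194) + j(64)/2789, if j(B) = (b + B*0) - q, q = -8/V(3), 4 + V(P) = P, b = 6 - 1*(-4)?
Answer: 127699/3059533 ≈ 0.041738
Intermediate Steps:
b = 10 (b = 6 + 4 = 10)
V(P) = -4 + P
q = 8 (q = -8/(-4 + 3) = -8/(-1) = -8*(-1) = 8)
j(B) = 2 (j(B) = (10 + B*0) - 1*8 = (10 + 0) - 8 = 10 - 8 = 2)
((3*6)*(-5))/(-2194) + j(64)/2789 = ((3*6)*(-5))/(-2194) + 2/2789 = (18*(-5))*(-1/2194) + 2*(1/2789) = -90*(-1/2194) + 2/2789 = 45/1097 + 2/2789 = 127699/3059533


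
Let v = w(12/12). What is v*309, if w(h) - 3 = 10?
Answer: 4017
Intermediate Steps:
w(h) = 13 (w(h) = 3 + 10 = 13)
v = 13
v*309 = 13*309 = 4017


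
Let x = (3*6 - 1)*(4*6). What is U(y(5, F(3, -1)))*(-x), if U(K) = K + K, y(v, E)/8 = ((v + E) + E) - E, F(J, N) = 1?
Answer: -39168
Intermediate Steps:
y(v, E) = 8*E + 8*v (y(v, E) = 8*(((v + E) + E) - E) = 8*(((E + v) + E) - E) = 8*((v + 2*E) - E) = 8*(E + v) = 8*E + 8*v)
U(K) = 2*K
x = 408 (x = (18 - 1)*24 = 17*24 = 408)
U(y(5, F(3, -1)))*(-x) = (2*(8*1 + 8*5))*(-1*408) = (2*(8 + 40))*(-408) = (2*48)*(-408) = 96*(-408) = -39168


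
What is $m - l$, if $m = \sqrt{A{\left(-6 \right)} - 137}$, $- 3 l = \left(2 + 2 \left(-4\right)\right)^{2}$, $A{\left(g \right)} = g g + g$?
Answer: $12 + i \sqrt{107} \approx 12.0 + 10.344 i$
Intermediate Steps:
$A{\left(g \right)} = g + g^{2}$ ($A{\left(g \right)} = g^{2} + g = g + g^{2}$)
$l = -12$ ($l = - \frac{\left(2 + 2 \left(-4\right)\right)^{2}}{3} = - \frac{\left(2 - 8\right)^{2}}{3} = - \frac{\left(-6\right)^{2}}{3} = \left(- \frac{1}{3}\right) 36 = -12$)
$m = i \sqrt{107}$ ($m = \sqrt{- 6 \left(1 - 6\right) - 137} = \sqrt{\left(-6\right) \left(-5\right) - 137} = \sqrt{30 - 137} = \sqrt{-107} = i \sqrt{107} \approx 10.344 i$)
$m - l = i \sqrt{107} - -12 = i \sqrt{107} + 12 = 12 + i \sqrt{107}$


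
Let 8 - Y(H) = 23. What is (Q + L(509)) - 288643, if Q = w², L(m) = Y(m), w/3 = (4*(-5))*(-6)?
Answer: -159058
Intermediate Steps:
w = 360 (w = 3*((4*(-5))*(-6)) = 3*(-20*(-6)) = 3*120 = 360)
Y(H) = -15 (Y(H) = 8 - 1*23 = 8 - 23 = -15)
L(m) = -15
Q = 129600 (Q = 360² = 129600)
(Q + L(509)) - 288643 = (129600 - 15) - 288643 = 129585 - 288643 = -159058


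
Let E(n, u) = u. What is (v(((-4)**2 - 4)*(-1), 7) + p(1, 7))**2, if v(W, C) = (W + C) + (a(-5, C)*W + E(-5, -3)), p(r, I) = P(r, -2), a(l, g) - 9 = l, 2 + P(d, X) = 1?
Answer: 3249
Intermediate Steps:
P(d, X) = -1 (P(d, X) = -2 + 1 = -1)
a(l, g) = 9 + l
p(r, I) = -1
v(W, C) = -3 + C + 5*W (v(W, C) = (W + C) + ((9 - 5)*W - 3) = (C + W) + (4*W - 3) = (C + W) + (-3 + 4*W) = -3 + C + 5*W)
(v(((-4)**2 - 4)*(-1), 7) + p(1, 7))**2 = ((-3 + 7 + 5*(((-4)**2 - 4)*(-1))) - 1)**2 = ((-3 + 7 + 5*((16 - 4)*(-1))) - 1)**2 = ((-3 + 7 + 5*(12*(-1))) - 1)**2 = ((-3 + 7 + 5*(-12)) - 1)**2 = ((-3 + 7 - 60) - 1)**2 = (-56 - 1)**2 = (-57)**2 = 3249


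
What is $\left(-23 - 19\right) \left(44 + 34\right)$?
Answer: $-3276$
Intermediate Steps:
$\left(-23 - 19\right) \left(44 + 34\right) = \left(-23 - 19\right) 78 = \left(-42\right) 78 = -3276$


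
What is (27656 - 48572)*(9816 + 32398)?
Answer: -882948024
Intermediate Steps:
(27656 - 48572)*(9816 + 32398) = -20916*42214 = -882948024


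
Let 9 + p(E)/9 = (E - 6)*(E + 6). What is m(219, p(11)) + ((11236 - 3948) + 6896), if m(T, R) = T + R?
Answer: 15087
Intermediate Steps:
p(E) = -81 + 9*(-6 + E)*(6 + E) (p(E) = -81 + 9*((E - 6)*(E + 6)) = -81 + 9*((-6 + E)*(6 + E)) = -81 + 9*(-6 + E)*(6 + E))
m(T, R) = R + T
m(219, p(11)) + ((11236 - 3948) + 6896) = ((-405 + 9*11²) + 219) + ((11236 - 3948) + 6896) = ((-405 + 9*121) + 219) + (7288 + 6896) = ((-405 + 1089) + 219) + 14184 = (684 + 219) + 14184 = 903 + 14184 = 15087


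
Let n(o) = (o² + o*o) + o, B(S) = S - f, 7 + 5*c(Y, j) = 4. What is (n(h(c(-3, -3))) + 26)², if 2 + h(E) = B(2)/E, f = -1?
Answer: 13689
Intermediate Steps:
c(Y, j) = -⅗ (c(Y, j) = -7/5 + (⅕)*4 = -7/5 + ⅘ = -⅗)
B(S) = 1 + S (B(S) = S - 1*(-1) = S + 1 = 1 + S)
h(E) = -2 + 3/E (h(E) = -2 + (1 + 2)/E = -2 + 3/E)
n(o) = o + 2*o² (n(o) = (o² + o²) + o = 2*o² + o = o + 2*o²)
(n(h(c(-3, -3))) + 26)² = ((-2 + 3/(-⅗))*(1 + 2*(-2 + 3/(-⅗))) + 26)² = ((-2 + 3*(-5/3))*(1 + 2*(-2 + 3*(-5/3))) + 26)² = ((-2 - 5)*(1 + 2*(-2 - 5)) + 26)² = (-7*(1 + 2*(-7)) + 26)² = (-7*(1 - 14) + 26)² = (-7*(-13) + 26)² = (91 + 26)² = 117² = 13689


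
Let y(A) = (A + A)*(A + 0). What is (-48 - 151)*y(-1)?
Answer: -398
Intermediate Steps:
y(A) = 2*A² (y(A) = (2*A)*A = 2*A²)
(-48 - 151)*y(-1) = (-48 - 151)*(2*(-1)²) = -398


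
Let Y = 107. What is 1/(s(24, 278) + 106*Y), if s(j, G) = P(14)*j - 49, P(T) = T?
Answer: 1/11629 ≈ 8.5992e-5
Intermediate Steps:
s(j, G) = -49 + 14*j (s(j, G) = 14*j - 49 = -49 + 14*j)
1/(s(24, 278) + 106*Y) = 1/((-49 + 14*24) + 106*107) = 1/((-49 + 336) + 11342) = 1/(287 + 11342) = 1/11629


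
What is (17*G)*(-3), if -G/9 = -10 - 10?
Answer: -9180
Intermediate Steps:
G = 180 (G = -9*(-10 - 10) = -9*(-20) = 180)
(17*G)*(-3) = (17*180)*(-3) = 3060*(-3) = -9180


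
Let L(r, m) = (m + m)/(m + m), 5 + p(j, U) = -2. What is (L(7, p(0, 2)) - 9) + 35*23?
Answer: 797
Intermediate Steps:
p(j, U) = -7 (p(j, U) = -5 - 2 = -7)
L(r, m) = 1 (L(r, m) = (2*m)/((2*m)) = (2*m)*(1/(2*m)) = 1)
(L(7, p(0, 2)) - 9) + 35*23 = (1 - 9) + 35*23 = -8 + 805 = 797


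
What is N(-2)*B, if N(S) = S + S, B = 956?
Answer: -3824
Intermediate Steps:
N(S) = 2*S
N(-2)*B = (2*(-2))*956 = -4*956 = -3824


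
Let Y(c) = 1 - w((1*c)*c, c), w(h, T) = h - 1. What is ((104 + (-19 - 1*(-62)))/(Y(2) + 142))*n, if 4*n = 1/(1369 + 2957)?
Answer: 1/16480 ≈ 6.0680e-5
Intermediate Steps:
w(h, T) = -1 + h
n = 1/17304 (n = 1/(4*(1369 + 2957)) = (¼)/4326 = (¼)*(1/4326) = 1/17304 ≈ 5.7790e-5)
Y(c) = 2 - c² (Y(c) = 1 - (-1 + (1*c)*c) = 1 - (-1 + c*c) = 1 - (-1 + c²) = 1 + (1 - c²) = 2 - c²)
((104 + (-19 - 1*(-62)))/(Y(2) + 142))*n = ((104 + (-19 - 1*(-62)))/((2 - 1*2²) + 142))*(1/17304) = ((104 + (-19 + 62))/((2 - 1*4) + 142))*(1/17304) = ((104 + 43)/((2 - 4) + 142))*(1/17304) = (147/(-2 + 142))*(1/17304) = (147/140)*(1/17304) = (147*(1/140))*(1/17304) = (21/20)*(1/17304) = 1/16480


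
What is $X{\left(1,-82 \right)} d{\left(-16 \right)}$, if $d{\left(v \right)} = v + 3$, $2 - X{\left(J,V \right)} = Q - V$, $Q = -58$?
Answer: $286$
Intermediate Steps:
$X{\left(J,V \right)} = 60 + V$ ($X{\left(J,V \right)} = 2 - \left(-58 - V\right) = 2 + \left(58 + V\right) = 60 + V$)
$d{\left(v \right)} = 3 + v$
$X{\left(1,-82 \right)} d{\left(-16 \right)} = \left(60 - 82\right) \left(3 - 16\right) = \left(-22\right) \left(-13\right) = 286$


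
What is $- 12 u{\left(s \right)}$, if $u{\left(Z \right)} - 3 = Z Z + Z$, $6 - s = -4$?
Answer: $-1356$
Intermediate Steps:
$s = 10$ ($s = 6 - -4 = 6 + 4 = 10$)
$u{\left(Z \right)} = 3 + Z + Z^{2}$ ($u{\left(Z \right)} = 3 + \left(Z Z + Z\right) = 3 + \left(Z^{2} + Z\right) = 3 + \left(Z + Z^{2}\right) = 3 + Z + Z^{2}$)
$- 12 u{\left(s \right)} = - 12 \left(3 + 10 + 10^{2}\right) = - 12 \left(3 + 10 + 100\right) = \left(-12\right) 113 = -1356$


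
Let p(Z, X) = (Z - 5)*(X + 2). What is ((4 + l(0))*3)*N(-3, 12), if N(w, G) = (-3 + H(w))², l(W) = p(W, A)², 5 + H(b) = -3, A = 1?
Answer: 83127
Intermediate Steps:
p(Z, X) = (-5 + Z)*(2 + X)
H(b) = -8 (H(b) = -5 - 3 = -8)
l(W) = (-15 + 3*W)² (l(W) = (-10 - 5*1 + 2*W + 1*W)² = (-10 - 5 + 2*W + W)² = (-15 + 3*W)²)
N(w, G) = 121 (N(w, G) = (-3 - 8)² = (-11)² = 121)
((4 + l(0))*3)*N(-3, 12) = ((4 + 9*(-5 + 0)²)*3)*121 = ((4 + 9*(-5)²)*3)*121 = ((4 + 9*25)*3)*121 = ((4 + 225)*3)*121 = (229*3)*121 = 687*121 = 83127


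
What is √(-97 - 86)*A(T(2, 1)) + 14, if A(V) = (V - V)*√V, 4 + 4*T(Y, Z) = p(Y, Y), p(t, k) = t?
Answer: 14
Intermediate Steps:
T(Y, Z) = -1 + Y/4
A(V) = 0 (A(V) = 0*√V = 0)
√(-97 - 86)*A(T(2, 1)) + 14 = √(-97 - 86)*0 + 14 = √(-183)*0 + 14 = (I*√183)*0 + 14 = 0 + 14 = 14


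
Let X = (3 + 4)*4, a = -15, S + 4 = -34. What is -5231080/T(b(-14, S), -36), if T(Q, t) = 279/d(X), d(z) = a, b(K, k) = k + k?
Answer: 26155400/93 ≈ 2.8124e+5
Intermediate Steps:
S = -38 (S = -4 - 34 = -38)
b(K, k) = 2*k
X = 28 (X = 7*4 = 28)
d(z) = -15
T(Q, t) = -93/5 (T(Q, t) = 279/(-15) = 279*(-1/15) = -93/5)
-5231080/T(b(-14, S), -36) = -5231080/(-93/5) = -5231080*(-5/93) = 26155400/93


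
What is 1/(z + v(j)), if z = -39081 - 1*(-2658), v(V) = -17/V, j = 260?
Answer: -260/9469997 ≈ -2.7455e-5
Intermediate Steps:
z = -36423 (z = -39081 + 2658 = -36423)
1/(z + v(j)) = 1/(-36423 - 17/260) = 1/(-9469997/260) = -260/9469997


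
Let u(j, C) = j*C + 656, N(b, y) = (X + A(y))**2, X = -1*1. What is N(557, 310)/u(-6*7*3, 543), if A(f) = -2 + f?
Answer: -94249/67762 ≈ -1.3909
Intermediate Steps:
X = -1
N(b, y) = (-3 + y)**2 (N(b, y) = (-1 + (-2 + y))**2 = (-3 + y)**2)
u(j, C) = 656 + C*j (u(j, C) = C*j + 656 = 656 + C*j)
N(557, 310)/u(-6*7*3, 543) = (-3 + 310)**2/(656 + 543*(-6*7*3)) = 307**2/(656 + 543*(-42*3)) = 94249/(656 + 543*(-126)) = 94249/(656 - 68418) = 94249/(-67762) = 94249*(-1/67762) = -94249/67762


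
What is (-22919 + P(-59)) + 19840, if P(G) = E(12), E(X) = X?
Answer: -3067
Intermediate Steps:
P(G) = 12
(-22919 + P(-59)) + 19840 = (-22919 + 12) + 19840 = -22907 + 19840 = -3067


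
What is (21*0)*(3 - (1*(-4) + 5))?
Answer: 0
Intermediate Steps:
(21*0)*(3 - (1*(-4) + 5)) = 0*(3 - (-4 + 5)) = 0*(3 - 1*1) = 0*(3 - 1) = 0*2 = 0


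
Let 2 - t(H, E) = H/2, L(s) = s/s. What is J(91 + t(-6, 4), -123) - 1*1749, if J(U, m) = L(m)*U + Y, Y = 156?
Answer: -1497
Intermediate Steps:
L(s) = 1
t(H, E) = 2 - H/2
J(U, m) = 156 + U (J(U, m) = 1*U + 156 = U + 156 = 156 + U)
J(91 + t(-6, 4), -123) - 1*1749 = (156 + (91 + (2 - ½*(-6)))) - 1*1749 = (156 + (91 + (2 + 3))) - 1749 = (156 + (91 + 5)) - 1749 = (156 + 96) - 1749 = 252 - 1749 = -1497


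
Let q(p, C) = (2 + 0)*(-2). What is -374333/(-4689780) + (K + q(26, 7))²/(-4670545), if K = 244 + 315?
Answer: 60753927397/4380765706020 ≈ 0.013868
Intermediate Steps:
q(p, C) = -4 (q(p, C) = 2*(-2) = -4)
K = 559
-374333/(-4689780) + (K + q(26, 7))²/(-4670545) = -374333/(-4689780) + (559 - 4)²/(-4670545) = -374333*(-1/4689780) + 555²*(-1/4670545) = 374333/4689780 + 308025*(-1/4670545) = 374333/4689780 - 61605/934109 = 60753927397/4380765706020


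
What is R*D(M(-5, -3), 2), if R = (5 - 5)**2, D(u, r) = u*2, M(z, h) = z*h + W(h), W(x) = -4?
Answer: 0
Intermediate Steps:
M(z, h) = -4 + h*z (M(z, h) = z*h - 4 = h*z - 4 = -4 + h*z)
D(u, r) = 2*u
R = 0 (R = 0**2 = 0)
R*D(M(-5, -3), 2) = 0*(2*(-4 - 3*(-5))) = 0*(2*(-4 + 15)) = 0*(2*11) = 0*22 = 0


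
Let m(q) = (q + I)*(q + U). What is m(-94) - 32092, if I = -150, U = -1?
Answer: -8912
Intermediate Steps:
m(q) = (-1 + q)*(-150 + q) (m(q) = (q - 150)*(q - 1) = (-150 + q)*(-1 + q) = (-1 + q)*(-150 + q))
m(-94) - 32092 = (150 + (-94)² - 151*(-94)) - 32092 = (150 + 8836 + 14194) - 32092 = 23180 - 32092 = -8912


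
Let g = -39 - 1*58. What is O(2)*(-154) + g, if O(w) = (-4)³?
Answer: 9759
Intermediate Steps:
O(w) = -64
g = -97 (g = -39 - 58 = -97)
O(2)*(-154) + g = -64*(-154) - 97 = 9856 - 97 = 9759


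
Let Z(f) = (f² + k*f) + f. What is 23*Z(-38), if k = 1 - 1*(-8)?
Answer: 24472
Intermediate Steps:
k = 9 (k = 1 + 8 = 9)
Z(f) = f² + 10*f (Z(f) = (f² + 9*f) + f = f² + 10*f)
23*Z(-38) = 23*(-38*(10 - 38)) = 23*(-38*(-28)) = 23*1064 = 24472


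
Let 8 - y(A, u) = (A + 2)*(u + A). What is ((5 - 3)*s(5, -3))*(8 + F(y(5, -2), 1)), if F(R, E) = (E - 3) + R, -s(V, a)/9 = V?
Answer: 630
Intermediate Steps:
y(A, u) = 8 - (2 + A)*(A + u) (y(A, u) = 8 - (A + 2)*(u + A) = 8 - (2 + A)*(A + u))
s(V, a) = -9*V
F(R, E) = -3 + E + R (F(R, E) = (-3 + E) + R = -3 + E + R)
((5 - 3)*s(5, -3))*(8 + F(y(5, -2), 1)) = ((5 - 3)*(-9*5))*(8 + (-3 + 1 + (8 - 1*5**2 - 2*5 - 2*(-2) - 1*5*(-2)))) = (2*(-45))*(8 + (-3 + 1 + (8 - 1*25 - 10 + 4 + 10))) = -90*(8 + (-3 + 1 + (8 - 25 - 10 + 4 + 10))) = -90*(8 + (-3 + 1 - 13)) = -90*(8 - 15) = -90*(-7) = 630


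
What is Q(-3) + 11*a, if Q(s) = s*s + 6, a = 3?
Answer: 48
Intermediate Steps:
Q(s) = 6 + s² (Q(s) = s² + 6 = 6 + s²)
Q(-3) + 11*a = (6 + (-3)²) + 11*3 = (6 + 9) + 33 = 15 + 33 = 48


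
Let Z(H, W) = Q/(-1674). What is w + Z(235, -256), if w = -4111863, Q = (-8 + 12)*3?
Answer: -1147209779/279 ≈ -4.1119e+6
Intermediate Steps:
Q = 12 (Q = 4*3 = 12)
Z(H, W) = -2/279 (Z(H, W) = 12/(-1674) = 12*(-1/1674) = -2/279)
w + Z(235, -256) = -4111863 - 2/279 = -1147209779/279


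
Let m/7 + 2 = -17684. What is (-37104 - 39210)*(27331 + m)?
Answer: 7362087894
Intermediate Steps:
m = -123802 (m = -14 + 7*(-17684) = -14 - 123788 = -123802)
(-37104 - 39210)*(27331 + m) = (-37104 - 39210)*(27331 - 123802) = -76314*(-96471) = 7362087894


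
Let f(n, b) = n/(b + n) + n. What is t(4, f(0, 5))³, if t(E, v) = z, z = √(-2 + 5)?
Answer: 3*√3 ≈ 5.1962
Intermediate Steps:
z = √3 ≈ 1.7320
f(n, b) = n + n/(b + n) (f(n, b) = n/(b + n) + n = n + n/(b + n))
t(E, v) = √3
t(4, f(0, 5))³ = (√3)³ = 3*√3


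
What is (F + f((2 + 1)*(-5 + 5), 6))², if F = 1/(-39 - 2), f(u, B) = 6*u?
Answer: 1/1681 ≈ 0.00059488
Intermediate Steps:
F = -1/41 (F = 1/(-41) = -1/41 ≈ -0.024390)
(F + f((2 + 1)*(-5 + 5), 6))² = (-1/41 + 6*((2 + 1)*(-5 + 5)))² = (-1/41 + 6*(3*0))² = (-1/41 + 6*0)² = (-1/41 + 0)² = (-1/41)² = 1/1681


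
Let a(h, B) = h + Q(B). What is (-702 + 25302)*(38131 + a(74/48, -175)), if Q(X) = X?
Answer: 933755525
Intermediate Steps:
a(h, B) = B + h (a(h, B) = h + B = B + h)
(-702 + 25302)*(38131 + a(74/48, -175)) = (-702 + 25302)*(38131 + (-175 + 74/48)) = 24600*(38131 + (-175 + 74*(1/48))) = 24600*(38131 + (-175 + 37/24)) = 24600*(38131 - 4163/24) = 24600*(910981/24) = 933755525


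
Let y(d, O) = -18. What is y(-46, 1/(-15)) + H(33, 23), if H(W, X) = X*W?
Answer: 741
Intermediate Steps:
H(W, X) = W*X
y(-46, 1/(-15)) + H(33, 23) = -18 + 33*23 = -18 + 759 = 741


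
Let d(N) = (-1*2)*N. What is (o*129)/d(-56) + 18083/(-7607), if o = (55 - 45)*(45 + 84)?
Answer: 631927787/425992 ≈ 1483.4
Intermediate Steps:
d(N) = -2*N
o = 1290 (o = 10*129 = 1290)
(o*129)/d(-56) + 18083/(-7607) = (1290*129)/((-2*(-56))) + 18083/(-7607) = 166410/112 + 18083*(-1/7607) = 166410*(1/112) - 18083/7607 = 83205/56 - 18083/7607 = 631927787/425992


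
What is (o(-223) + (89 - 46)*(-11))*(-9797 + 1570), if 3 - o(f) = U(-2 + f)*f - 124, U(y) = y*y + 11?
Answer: -92895022414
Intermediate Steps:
U(y) = 11 + y² (U(y) = y² + 11 = 11 + y²)
o(f) = 127 - f*(11 + (-2 + f)²) (o(f) = 3 - ((11 + (-2 + f)²)*f - 124) = 3 - (f*(11 + (-2 + f)²) - 124) = 3 - (-124 + f*(11 + (-2 + f)²)) = 3 + (124 - f*(11 + (-2 + f)²)) = 127 - f*(11 + (-2 + f)²))
(o(-223) + (89 - 46)*(-11))*(-9797 + 1570) = ((127 - 1*(-223)*(11 + (-2 - 223)²)) + (89 - 46)*(-11))*(-9797 + 1570) = ((127 - 1*(-223)*(11 + (-225)²)) + 43*(-11))*(-8227) = ((127 - 1*(-223)*(11 + 50625)) - 473)*(-8227) = ((127 - 1*(-223)*50636) - 473)*(-8227) = ((127 + 11291828) - 473)*(-8227) = (11291955 - 473)*(-8227) = 11291482*(-8227) = -92895022414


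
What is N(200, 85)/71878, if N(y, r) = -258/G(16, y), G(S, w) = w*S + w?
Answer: -129/122192600 ≈ -1.0557e-6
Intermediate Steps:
G(S, w) = w + S*w (G(S, w) = S*w + w = w + S*w)
N(y, r) = -258/(17*y) (N(y, r) = -258*1/(y*(1 + 16)) = -258*1/(17*y) = -258/(17*y))
N(200, 85)/71878 = -258/17/200/71878 = -258/17*1/200*(1/71878) = -129/1700*1/71878 = -129/122192600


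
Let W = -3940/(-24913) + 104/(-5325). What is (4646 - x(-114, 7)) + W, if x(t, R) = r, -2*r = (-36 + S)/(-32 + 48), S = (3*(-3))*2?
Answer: 9858254355793/2122587600 ≈ 4644.5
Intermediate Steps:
S = -18 (S = -9*2 = -18)
W = 18389548/132661725 (W = -3940*(-1/24913) + 104*(-1/5325) = 3940/24913 - 104/5325 = 18389548/132661725 ≈ 0.13862)
r = 27/16 (r = -(-36 - 18)/(2*(-32 + 48)) = -(-27)/16 = -1/2*(-27/8) = 27/16 ≈ 1.6875)
x(t, R) = 27/16
(4646 - x(-114, 7)) + W = (4646 - 1*27/16) + 18389548/132661725 = (4646 - 27/16) + 18389548/132661725 = 74309/16 + 18389548/132661725 = 9858254355793/2122587600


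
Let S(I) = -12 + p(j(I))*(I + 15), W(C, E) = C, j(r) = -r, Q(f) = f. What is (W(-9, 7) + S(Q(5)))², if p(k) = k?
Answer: 14641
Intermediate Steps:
S(I) = -12 - I*(15 + I) (S(I) = -12 + (-I)*(I + 15) = -12 + (-I)*(15 + I) = -12 - I*(15 + I))
(W(-9, 7) + S(Q(5)))² = (-9 + (-12 - 1*5² - 15*5))² = (-9 + (-12 - 1*25 - 75))² = (-9 + (-12 - 25 - 75))² = (-9 - 112)² = (-121)² = 14641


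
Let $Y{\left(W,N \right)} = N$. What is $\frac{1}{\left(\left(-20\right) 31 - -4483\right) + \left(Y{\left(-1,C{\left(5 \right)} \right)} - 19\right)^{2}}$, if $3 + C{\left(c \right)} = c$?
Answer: $\frac{1}{4152} \approx 0.00024085$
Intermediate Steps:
$C{\left(c \right)} = -3 + c$
$\frac{1}{\left(\left(-20\right) 31 - -4483\right) + \left(Y{\left(-1,C{\left(5 \right)} \right)} - 19\right)^{2}} = \frac{1}{\left(\left(-20\right) 31 - -4483\right) + \left(\left(-3 + 5\right) - 19\right)^{2}} = \frac{1}{\left(-620 + 4483\right) + \left(2 - 19\right)^{2}} = \frac{1}{3863 + \left(-17\right)^{2}} = \frac{1}{3863 + 289} = \frac{1}{4152}$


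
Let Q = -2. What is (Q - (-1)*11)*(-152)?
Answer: -1368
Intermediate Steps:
(Q - (-1)*11)*(-152) = (-2 - (-1)*11)*(-152) = (-2 - 1*(-11))*(-152) = (-2 + 11)*(-152) = 9*(-152) = -1368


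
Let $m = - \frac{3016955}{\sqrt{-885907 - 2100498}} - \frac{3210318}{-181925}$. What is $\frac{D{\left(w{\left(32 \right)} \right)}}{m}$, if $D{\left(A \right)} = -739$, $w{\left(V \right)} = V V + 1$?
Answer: $- \frac{257788521398438816850}{60255514235641117331969} + \frac{14758017930489263125 i \sqrt{2986405}}{60255514235641117331969} \approx -0.0042783 + 0.42326 i$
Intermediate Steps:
$w{\left(V \right)} = 1 + V^{2}$ ($w{\left(V \right)} = V^{2} + 1 = 1 + V^{2}$)
$m = \frac{3210318}{181925} + \frac{603391 i \sqrt{2986405}}{597281}$ ($m = - \frac{3016955}{\sqrt{-2986405}} - - \frac{3210318}{181925} = - \frac{3016955}{i \sqrt{2986405}} + \frac{3210318}{181925} = - 3016955 \left(- \frac{i \sqrt{2986405}}{2986405}\right) + \frac{3210318}{181925} = \frac{603391 i \sqrt{2986405}}{597281} + \frac{3210318}{181925} = \frac{3210318}{181925} + \frac{603391 i \sqrt{2986405}}{597281} \approx 17.646 + 1745.8 i$)
$\frac{D{\left(w{\left(32 \right)} \right)}}{m} = - \frac{739}{\frac{3210318}{181925} + \frac{603391 i \sqrt{2986405}}{597281}}$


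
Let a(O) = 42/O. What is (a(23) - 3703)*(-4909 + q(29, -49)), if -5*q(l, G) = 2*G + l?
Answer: 2083568452/115 ≈ 1.8118e+7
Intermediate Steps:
q(l, G) = -2*G/5 - l/5 (q(l, G) = -(2*G + l)/5 = -(l + 2*G)/5 = -2*G/5 - l/5)
(a(23) - 3703)*(-4909 + q(29, -49)) = (42/23 - 3703)*(-4909 + (-2/5*(-49) - 1/5*29)) = (42*(1/23) - 3703)*(-4909 + (98/5 - 29/5)) = (42/23 - 3703)*(-4909 + 69/5) = -85127/23*(-24476/5) = 2083568452/115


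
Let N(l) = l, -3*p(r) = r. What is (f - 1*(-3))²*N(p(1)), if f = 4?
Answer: -49/3 ≈ -16.333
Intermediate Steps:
p(r) = -r/3
(f - 1*(-3))²*N(p(1)) = (4 - 1*(-3))²*(-⅓*1) = (4 + 3)²*(-⅓) = 7²*(-⅓) = 49*(-⅓) = -49/3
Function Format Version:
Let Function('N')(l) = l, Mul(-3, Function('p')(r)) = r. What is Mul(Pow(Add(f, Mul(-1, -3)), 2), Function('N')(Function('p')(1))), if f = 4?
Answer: Rational(-49, 3) ≈ -16.333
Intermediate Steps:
Function('p')(r) = Mul(Rational(-1, 3), r)
Mul(Pow(Add(f, Mul(-1, -3)), 2), Function('N')(Function('p')(1))) = Mul(Pow(Add(4, Mul(-1, -3)), 2), Mul(Rational(-1, 3), 1)) = Mul(Pow(Add(4, 3), 2), Rational(-1, 3)) = Mul(Pow(7, 2), Rational(-1, 3)) = Mul(49, Rational(-1, 3)) = Rational(-49, 3)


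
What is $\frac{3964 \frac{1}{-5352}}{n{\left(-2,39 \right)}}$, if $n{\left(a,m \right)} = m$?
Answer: $- \frac{991}{52182} \approx -0.018991$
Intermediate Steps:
$\frac{3964 \frac{1}{-5352}}{n{\left(-2,39 \right)}} = \frac{3964 \frac{1}{-5352}}{39} = 3964 \left(- \frac{1}{5352}\right) \frac{1}{39} = \left(- \frac{991}{1338}\right) \frac{1}{39} = - \frac{991}{52182}$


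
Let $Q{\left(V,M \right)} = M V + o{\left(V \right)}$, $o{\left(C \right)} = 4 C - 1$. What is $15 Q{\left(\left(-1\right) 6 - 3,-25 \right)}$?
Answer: $2820$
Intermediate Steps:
$o{\left(C \right)} = -1 + 4 C$
$Q{\left(V,M \right)} = -1 + 4 V + M V$ ($Q{\left(V,M \right)} = M V + \left(-1 + 4 V\right) = -1 + 4 V + M V$)
$15 Q{\left(\left(-1\right) 6 - 3,-25 \right)} = 15 \left(-1 + 4 \left(\left(-1\right) 6 - 3\right) - 25 \left(\left(-1\right) 6 - 3\right)\right) = 15 \left(-1 + 4 \left(-6 - 3\right) - 25 \left(-6 - 3\right)\right) = 15 \left(-1 + 4 \left(-9\right) - -225\right) = 15 \left(-1 - 36 + 225\right) = 15 \cdot 188 = 2820$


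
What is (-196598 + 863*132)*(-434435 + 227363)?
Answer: 17121127104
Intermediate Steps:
(-196598 + 863*132)*(-434435 + 227363) = (-196598 + 113916)*(-207072) = -82682*(-207072) = 17121127104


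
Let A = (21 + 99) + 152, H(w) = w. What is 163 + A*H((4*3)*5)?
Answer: 16483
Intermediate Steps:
A = 272 (A = 120 + 152 = 272)
163 + A*H((4*3)*5) = 163 + 272*((4*3)*5) = 163 + 272*(12*5) = 163 + 272*60 = 163 + 16320 = 16483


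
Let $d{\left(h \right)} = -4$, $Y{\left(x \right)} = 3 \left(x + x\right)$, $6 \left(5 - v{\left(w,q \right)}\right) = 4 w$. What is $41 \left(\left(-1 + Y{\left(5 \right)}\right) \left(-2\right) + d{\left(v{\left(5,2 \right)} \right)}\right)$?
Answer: $-2542$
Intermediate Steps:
$v{\left(w,q \right)} = 5 - \frac{2 w}{3}$ ($v{\left(w,q \right)} = 5 - \frac{4 w}{6} = 5 - \frac{2 w}{3}$)
$Y{\left(x \right)} = 6 x$ ($Y{\left(x \right)} = 3 \cdot 2 x = 6 x$)
$41 \left(\left(-1 + Y{\left(5 \right)}\right) \left(-2\right) + d{\left(v{\left(5,2 \right)} \right)}\right) = 41 \left(\left(-1 + 6 \cdot 5\right) \left(-2\right) - 4\right) = 41 \left(\left(-1 + 30\right) \left(-2\right) - 4\right) = 41 \left(29 \left(-2\right) - 4\right) = 41 \left(-58 - 4\right) = 41 \left(-62\right) = -2542$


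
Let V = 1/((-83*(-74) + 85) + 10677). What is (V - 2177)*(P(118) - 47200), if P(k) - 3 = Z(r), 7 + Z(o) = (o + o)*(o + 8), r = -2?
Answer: 434497682649/4226 ≈ 1.0282e+8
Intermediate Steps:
Z(o) = -7 + 2*o*(8 + o) (Z(o) = -7 + (o + o)*(o + 8) = -7 + (2*o)*(8 + o) = -7 + 2*o*(8 + o))
P(k) = -28 (P(k) = 3 + (-7 + 2*(-2)**2 + 16*(-2)) = 3 + (-7 + 2*4 - 32) = 3 + (-7 + 8 - 32) = 3 - 31 = -28)
V = 1/16904 (V = 1/((6142 + 85) + 10677) = 1/(6227 + 10677) = 1/16904 ≈ 5.9158e-5)
(V - 2177)*(P(118) - 47200) = (1/16904 - 2177)*(-28 - 47200) = -36800007/16904*(-47228) = 434497682649/4226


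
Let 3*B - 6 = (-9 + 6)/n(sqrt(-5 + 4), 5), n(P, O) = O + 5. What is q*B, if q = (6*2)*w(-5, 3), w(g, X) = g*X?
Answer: -342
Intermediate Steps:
w(g, X) = X*g
n(P, O) = 5 + O
q = -180 (q = (6*2)*(3*(-5)) = 12*(-15) = -180)
B = 19/10 (B = 2 + ((-9 + 6)/(5 + 5))/3 = 2 + (-3/10)/3 = 2 + (-3*1/10)/3 = 2 + (1/3)*(-3/10) = 2 - 1/10 = 19/10 ≈ 1.9000)
q*B = -180*19/10 = -342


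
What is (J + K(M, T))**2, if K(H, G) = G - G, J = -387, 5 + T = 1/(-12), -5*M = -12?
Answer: 149769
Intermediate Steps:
M = 12/5 (M = -1/5*(-12) = 12/5 ≈ 2.4000)
T = -61/12 (T = -5 + 1/(-12) = -5 - 1/12 = -61/12 ≈ -5.0833)
K(H, G) = 0
(J + K(M, T))**2 = (-387 + 0)**2 = (-387)**2 = 149769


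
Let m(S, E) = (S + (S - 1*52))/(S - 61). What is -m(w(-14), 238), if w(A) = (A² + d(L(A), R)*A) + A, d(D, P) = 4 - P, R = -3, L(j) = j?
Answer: -116/23 ≈ -5.0435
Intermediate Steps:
w(A) = A² + 8*A (w(A) = (A² + (4 - 1*(-3))*A) + A = (A² + (4 + 3)*A) + A = (A² + 7*A) + A = A² + 8*A)
m(S, E) = (-52 + 2*S)/(-61 + S) (m(S, E) = (S + (S - 52))/(-61 + S) = (S + (-52 + S))/(-61 + S) = (-52 + 2*S)/(-61 + S))
-m(w(-14), 238) = -2*(-26 - 14*(8 - 14))/(-61 - 14*(8 - 14)) = -2*(-26 - 14*(-6))/(-61 - 14*(-6)) = -2*(-26 + 84)/(-61 + 84) = -2*58/23 = -1*116/23 = -116/23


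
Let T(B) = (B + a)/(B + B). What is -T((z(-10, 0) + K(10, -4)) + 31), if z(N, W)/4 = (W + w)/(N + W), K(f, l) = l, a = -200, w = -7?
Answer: 851/298 ≈ 2.8557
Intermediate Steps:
z(N, W) = 4*(-7 + W)/(N + W) (z(N, W) = 4*((W - 7)/(N + W)) = 4*((-7 + W)/(N + W)) = 4*(-7 + W)/(N + W))
T(B) = (-200 + B)/(2*B) (T(B) = (B - 200)/(B + B) = (-200 + B)/((2*B)) = (-200 + B)*(1/(2*B)) = (-200 + B)/(2*B))
-T((z(-10, 0) + K(10, -4)) + 31) = -(-200 + ((4*(-7 + 0)/(-10 + 0) - 4) + 31))/(2*((4*(-7 + 0)/(-10 + 0) - 4) + 31)) = -(-200 + ((4*(-7)/(-10) - 4) + 31))/(2*((4*(-7)/(-10) - 4) + 31)) = -(-200 + ((4*(-⅒)*(-7) - 4) + 31))/(2*((4*(-⅒)*(-7) - 4) + 31)) = -(-200 + ((14/5 - 4) + 31))/(2*((14/5 - 4) + 31)) = -(-200 + (-6/5 + 31))/(2*(-6/5 + 31)) = -(-200 + 149/5)/(2*149/5) = -5*(-851)/(2*149*5) = -1*(-851/298) = 851/298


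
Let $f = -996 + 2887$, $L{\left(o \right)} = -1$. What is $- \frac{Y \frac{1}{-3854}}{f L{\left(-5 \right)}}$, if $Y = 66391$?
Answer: $- \frac{66391}{7287914} \approx -0.0091097$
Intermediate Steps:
$f = 1891$
$- \frac{Y \frac{1}{-3854}}{f L{\left(-5 \right)}} = - \frac{66391 \frac{1}{-3854}}{1891 \left(-1\right)} = - \frac{66391 \left(- \frac{1}{3854}\right)}{-1891} = - \frac{\left(-66391\right) \left(-1\right)}{3854 \cdot 1891} = \left(-1\right) \frac{66391}{7287914} = - \frac{66391}{7287914}$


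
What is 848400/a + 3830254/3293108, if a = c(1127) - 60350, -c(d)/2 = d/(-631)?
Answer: -202135382414977/15674616139546 ≈ -12.896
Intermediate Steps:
c(d) = 2*d/631 (c(d) = -2*d/(-631) = -2*d*(-1)/631 = -(-2)*d/631 = 2*d/631)
a = -38078596/631 (a = (2/631)*1127 - 60350 = 2254/631 - 60350 = -38078596/631 ≈ -60346.)
848400/a + 3830254/3293108 = 848400/(-38078596/631) + 3830254/3293108 = 848400*(-631/38078596) + 3830254*(1/3293108) = -133835100/9519649 + 1915127/1646554 = -202135382414977/15674616139546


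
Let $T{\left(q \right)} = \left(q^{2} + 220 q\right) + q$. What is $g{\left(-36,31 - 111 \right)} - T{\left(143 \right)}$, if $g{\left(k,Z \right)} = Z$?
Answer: $-52132$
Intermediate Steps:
$T{\left(q \right)} = q^{2} + 221 q$
$g{\left(-36,31 - 111 \right)} - T{\left(143 \right)} = \left(31 - 111\right) - 143 \left(221 + 143\right) = \left(31 - 111\right) - 143 \cdot 364 = -80 - 52052 = -52132$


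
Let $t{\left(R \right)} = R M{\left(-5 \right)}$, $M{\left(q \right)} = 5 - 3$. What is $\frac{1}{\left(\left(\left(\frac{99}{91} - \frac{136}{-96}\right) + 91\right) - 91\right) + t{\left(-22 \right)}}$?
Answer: $- \frac{1092}{45313} \approx -0.024099$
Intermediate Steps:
$M{\left(q \right)} = 2$
$t{\left(R \right)} = 2 R$ ($t{\left(R \right)} = R 2 = 2 R$)
$\frac{1}{\left(\left(\left(\frac{99}{91} - \frac{136}{-96}\right) + 91\right) - 91\right) + t{\left(-22 \right)}} = \frac{1}{\left(\left(\left(\frac{99}{91} - \frac{136}{-96}\right) + 91\right) - 91\right) + 2 \left(-22\right)} = \frac{1}{\left(\left(\left(99 \cdot \frac{1}{91} - - \frac{17}{12}\right) + 91\right) - 91\right) - 44} = \frac{1}{\left(\left(\left(\frac{99}{91} + \frac{17}{12}\right) + 91\right) - 91\right) - 44} = \frac{1}{\left(\left(\frac{2735}{1092} + 91\right) - 91\right) - 44} = \frac{1}{\left(\frac{102107}{1092} - 91\right) - 44} = \frac{1}{\frac{2735}{1092} - 44} = \frac{1}{- \frac{45313}{1092}} = - \frac{1092}{45313}$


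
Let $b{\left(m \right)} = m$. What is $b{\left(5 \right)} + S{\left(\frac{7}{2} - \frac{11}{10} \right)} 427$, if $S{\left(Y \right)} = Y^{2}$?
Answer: $\frac{61613}{25} \approx 2464.5$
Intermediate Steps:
$b{\left(5 \right)} + S{\left(\frac{7}{2} - \frac{11}{10} \right)} 427 = 5 + \left(\frac{7}{2} - \frac{11}{10}\right)^{2} \cdot 427 = 5 + \left(\frac{12}{5}\right)^{2} \cdot 427 = 5 + \frac{144}{25} \cdot 427 = 5 + \frac{61488}{25} = \frac{61613}{25}$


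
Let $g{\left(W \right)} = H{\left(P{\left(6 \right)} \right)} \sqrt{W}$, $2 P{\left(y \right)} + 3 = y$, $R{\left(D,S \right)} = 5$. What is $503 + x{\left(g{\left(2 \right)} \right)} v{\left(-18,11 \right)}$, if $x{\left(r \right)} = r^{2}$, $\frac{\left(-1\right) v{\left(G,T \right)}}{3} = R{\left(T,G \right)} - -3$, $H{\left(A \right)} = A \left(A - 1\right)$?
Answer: $476$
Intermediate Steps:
$P{\left(y \right)} = - \frac{3}{2} + \frac{y}{2}$
$H{\left(A \right)} = A \left(-1 + A\right)$
$g{\left(W \right)} = \frac{3 \sqrt{W}}{4}$ ($g{\left(W \right)} = \left(- \frac{3}{2} + \frac{1}{2} \cdot 6\right) \left(-1 + \left(- \frac{3}{2} + \frac{1}{2} \cdot 6\right)\right) \sqrt{W} = \left(- \frac{3}{2} + 3\right) \left(-1 + \left(- \frac{3}{2} + 3\right)\right) \sqrt{W} = \frac{3 \left(-1 + \frac{3}{2}\right)}{2} \sqrt{W} = \frac{3}{2} \cdot \frac{1}{2} \sqrt{W} = \frac{3 \sqrt{W}}{4}$)
$v{\left(G,T \right)} = -24$ ($v{\left(G,T \right)} = - 3 \left(5 - -3\right) = - 3 \left(5 + 3\right) = \left(-3\right) 8 = -24$)
$503 + x{\left(g{\left(2 \right)} \right)} v{\left(-18,11 \right)} = 503 + \left(\frac{3 \sqrt{2}}{4}\right)^{2} \left(-24\right) = 503 + \frac{9}{8} \left(-24\right) = 503 - 27 = 476$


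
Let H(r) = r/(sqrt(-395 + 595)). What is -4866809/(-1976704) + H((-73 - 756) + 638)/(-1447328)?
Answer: 4866809/1976704 + 191*sqrt(2)/28946560 ≈ 2.4621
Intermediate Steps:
H(r) = r*sqrt(2)/20 (H(r) = r/(sqrt(200)) = r/((10*sqrt(2))) = r*(sqrt(2)/20) = r*sqrt(2)/20)
-4866809/(-1976704) + H((-73 - 756) + 638)/(-1447328) = -4866809/(-1976704) + (((-73 - 756) + 638)*sqrt(2)/20)/(-1447328) = -4866809*(-1/1976704) + ((-829 + 638)*sqrt(2)/20)*(-1/1447328) = 4866809/1976704 + ((1/20)*(-191)*sqrt(2))*(-1/1447328) = 4866809/1976704 - 191*sqrt(2)/20*(-1/1447328) = 4866809/1976704 + 191*sqrt(2)/28946560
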